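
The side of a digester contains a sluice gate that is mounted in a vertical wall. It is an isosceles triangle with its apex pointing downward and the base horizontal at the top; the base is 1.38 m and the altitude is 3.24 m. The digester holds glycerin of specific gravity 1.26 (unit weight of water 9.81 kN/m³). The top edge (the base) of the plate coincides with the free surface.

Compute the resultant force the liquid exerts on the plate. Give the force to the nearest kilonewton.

γ = 1.26 × 9.81 = 12.3606 kN/m³.
With the apex down, the centroid sits h/3 = 3.24/3 = 1.08 m below the base (the top edge), so the centroid depth is h_c = 1.08 m.
A = ½ × 1.38 × 3.24 = 2.2356 m².
Resultant F = γ·h_c·A = 12.3606 × 1.08 × 2.2356 = 29.844 kN.

F ≈ 30 kN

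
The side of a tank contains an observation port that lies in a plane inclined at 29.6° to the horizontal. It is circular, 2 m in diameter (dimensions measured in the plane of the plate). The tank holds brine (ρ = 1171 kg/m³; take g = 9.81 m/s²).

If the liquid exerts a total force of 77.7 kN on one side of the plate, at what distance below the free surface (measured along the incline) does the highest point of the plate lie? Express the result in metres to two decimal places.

y_top ≈ 3.36 m

γ = ρg = 1171 × 9.81 / 1000 = 11.48751 kN/m³.
A = π(1)² = 3.14159 m².
From F = γ·h_c·A, the centroid depth is h_c = 77.7/(11.48751 × 3.14159) = 2.15301 m.
Let θ = 29.6° be the plate's angle to the horizontal; measure y along the incline from where the plane meets the free surface. Vertical depth h = y·sinθ with sinθ = 0.493942.
Along the incline, y_c = h_c/sinθ = 2.15301/0.493942 = 4.35883 m.
The centroid is at the centre, 1 m below the top of the plate, so the highest point sits at y_top = 4.35883 − 1 = 3.35883 m along the incline.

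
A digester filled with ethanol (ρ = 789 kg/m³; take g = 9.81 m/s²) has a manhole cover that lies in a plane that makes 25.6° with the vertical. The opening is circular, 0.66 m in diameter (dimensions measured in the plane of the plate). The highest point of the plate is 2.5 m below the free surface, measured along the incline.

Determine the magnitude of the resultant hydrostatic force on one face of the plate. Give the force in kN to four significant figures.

F ≈ 6.758 kN

γ = ρg = 789 × 9.81 / 1000 = 7.74009 kN/m³.
The plate makes 25.6° with the vertical, i.e. θ = 90° − 25.6° = 64.4° to the horizontal. Measuring y along the incline from the free-surface line, vertical depth h = y·sinθ with sinθ = 0.901833.
The centroid is at the centre, 0.33 m below the top of the plate, so y_c = 2.5 + 0.33 = 2.83 m and h_c = 2.83 × 0.901833 = 2.55219 m.
A = π(0.33)² = 0.342119 m².
Resultant F = γ·h_c·A = 7.74009 × 2.55219 × 0.342119 = 6.75828 kN.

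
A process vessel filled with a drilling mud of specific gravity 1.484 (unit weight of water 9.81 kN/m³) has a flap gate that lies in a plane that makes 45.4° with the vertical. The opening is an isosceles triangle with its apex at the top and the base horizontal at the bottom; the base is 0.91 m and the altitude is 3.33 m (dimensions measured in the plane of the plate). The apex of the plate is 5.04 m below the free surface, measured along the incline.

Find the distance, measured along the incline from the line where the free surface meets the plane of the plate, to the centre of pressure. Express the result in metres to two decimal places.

y_p = 7.34 m

γ = 1.484 × 9.81 = 14.55804 kN/m³.
The plate makes 45.4° with the vertical, i.e. θ = 90° − 45.4° = 44.6° to the horizontal. Measuring y along the incline from the free-surface line, vertical depth h = y·sinθ with sinθ = 0.702153.
With the apex up, the centroid sits 2h/3 = 2 × 3.33/3 = 2.22 m below the apex, so y_c = 5.04 + 2.22 = 7.26 m and h_c = 7.26 × 0.702153 = 5.09763 m.
A = ½ × 0.91 × 3.33 = 1.51515 m².
Resultant F = γ·h_c·A = 14.55804 × 5.09763 × 1.51515 = 112.442 kN.
I_c = b·h³/36 = 0.91 × 3.33³/36 = 0.933408 m⁴.
Centre of pressure: y_p = y_c + I_c/(y_c·A) = 7.26 + 0.933408/(7.26 × 1.51515) = 7.26 + 0.0848554 = 7.34486 m along the plane.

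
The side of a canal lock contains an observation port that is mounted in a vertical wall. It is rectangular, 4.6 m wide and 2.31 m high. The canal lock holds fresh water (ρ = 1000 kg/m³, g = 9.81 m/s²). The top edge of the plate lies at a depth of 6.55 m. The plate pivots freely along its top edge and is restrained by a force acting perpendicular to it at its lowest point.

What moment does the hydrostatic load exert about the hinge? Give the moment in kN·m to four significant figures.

γ = ρg = 1000 × 9.81 = 9810 N/m³ = 9.81 kN/m³.
The centroid lies 2.31/2 = 1.155 m below the top edge, so the centroid depth is h_c = 6.55 + 1.155 = 7.705 m.
A = 4.6 × 2.31 = 10.626 m².
Resultant F = γ·h_c·A = 9.81 × 7.705 × 10.626 = 803.177 kN.
I_c = b·h³/12 = 4.6 × 2.31³/12 = 4.72512 m⁴.
Centre of pressure: y_p = y_c + I_c/(y_c·A) = 7.705 + 4.72512/(7.705 × 10.626) = 7.705 + 0.0577126 = 7.76271 m along the plane.
The resultant acts 1.155 + 0.0577126 = 1.21271 m (along the plate) below the hinge at the top edge, so the moment about the hinge is M = F × 1.21271 = 803.177 × 1.21271 = 974.021 kN·m.

M ≈ 974.0 kN·m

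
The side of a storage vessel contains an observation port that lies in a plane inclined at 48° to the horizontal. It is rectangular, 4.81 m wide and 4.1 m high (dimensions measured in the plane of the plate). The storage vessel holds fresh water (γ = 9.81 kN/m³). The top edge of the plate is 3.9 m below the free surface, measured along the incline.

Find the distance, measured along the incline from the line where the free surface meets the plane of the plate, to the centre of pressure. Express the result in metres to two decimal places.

y_p = 6.19 m

γ = 9.81 kN/m³.
Let θ = 48° be the plate's angle to the horizontal; measure y along the incline from where the plane meets the free surface. Vertical depth h = y·sinθ with sinθ = 0.743145.
The centroid lies 4.1/2 = 2.05 m below the top edge, so y_c = 3.9 + 2.05 = 5.95 m and h_c = 5.95 × 0.743145 = 4.42171 m.
A = 4.81 × 4.1 = 19.721 m².
Resultant F = γ·h_c·A = 9.81 × 4.42171 × 19.721 = 855.437 kN.
I_c = b·h³/12 = 4.81 × 4.1³/12 = 27.6258 m⁴.
Centre of pressure: y_p = y_c + I_c/(y_c·A) = 5.95 + 27.6258/(5.95 × 19.721) = 5.95 + 0.235434 = 6.18543 m along the plane.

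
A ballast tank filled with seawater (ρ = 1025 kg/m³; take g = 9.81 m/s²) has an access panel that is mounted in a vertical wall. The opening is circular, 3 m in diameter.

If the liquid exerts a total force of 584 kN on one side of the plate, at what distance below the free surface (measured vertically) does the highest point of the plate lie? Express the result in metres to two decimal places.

γ = ρg = 1025 × 9.81 / 1000 = 10.05525 kN/m³.
A = π(1.5)² = 7.06858 m².
From F = γ·h_c·A, the centroid depth is h_c = 584/(10.05525 × 7.06858) = 8.21652 m.
The centroid is at the centre, 1.5 m below the top of the plate, so the highest point sits at h_top = 8.21652 − 1.5 = 6.71652 m below the surface.

d_top ≈ 6.72 m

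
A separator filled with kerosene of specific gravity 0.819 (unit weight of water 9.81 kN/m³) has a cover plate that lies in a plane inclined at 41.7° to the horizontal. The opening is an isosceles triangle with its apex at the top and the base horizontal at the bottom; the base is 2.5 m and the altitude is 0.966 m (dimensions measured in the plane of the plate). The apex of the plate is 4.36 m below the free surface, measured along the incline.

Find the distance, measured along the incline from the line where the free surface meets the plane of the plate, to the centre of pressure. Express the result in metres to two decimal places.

y_p = 5.01 m

γ = 0.819 × 9.81 = 8.03439 kN/m³.
Let θ = 41.7° be the plate's angle to the horizontal; measure y along the incline from where the plane meets the free surface. Vertical depth h = y·sinθ with sinθ = 0.665230.
With the apex up, the centroid sits 2h/3 = 2 × 0.966/3 = 0.644 m below the apex, so y_c = 4.36 + 0.644 = 5.004 m and h_c = 5.004 × 0.665230 = 3.32881 m.
A = ½ × 2.5 × 0.966 = 1.2075 m².
Resultant F = γ·h_c·A = 8.03439 × 3.32881 × 1.2075 = 32.2945 kN.
I_c = b·h³/36 = 2.5 × 0.966³/36 = 0.0625992 m⁴.
Centre of pressure: y_p = y_c + I_c/(y_c·A) = 5.004 + 0.0625992/(5.004 × 1.2075) = 5.004 + 0.0103601 = 5.01436 m along the plane.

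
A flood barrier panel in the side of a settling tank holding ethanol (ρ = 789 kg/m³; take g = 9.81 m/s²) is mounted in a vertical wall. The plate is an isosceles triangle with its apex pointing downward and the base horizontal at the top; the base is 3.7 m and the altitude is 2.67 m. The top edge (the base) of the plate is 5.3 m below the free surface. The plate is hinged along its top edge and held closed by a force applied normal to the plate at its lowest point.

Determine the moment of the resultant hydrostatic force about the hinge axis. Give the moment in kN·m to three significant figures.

M ≈ 226 kN·m

γ = ρg = 789 × 9.81 / 1000 = 7.74009 kN/m³.
With the apex down, the centroid sits h/3 = 2.67/3 = 0.89 m below the base (the top edge), so the centroid depth is h_c = 5.3 + 0.89 = 6.19 m.
A = ½ × 3.7 × 2.67 = 4.9395 m².
Resultant F = γ·h_c·A = 7.74009 × 6.19 × 4.9395 = 236.657 kN.
I_c = b·h³/36 = 3.7 × 2.67³/36 = 1.95629 m⁴.
Centre of pressure: y_p = y_c + I_c/(y_c·A) = 6.19 + 1.95629/(6.19 × 4.9395) = 6.19 + 0.0639823 = 6.25398 m along the plane.
The resultant acts 0.89 + 0.0639823 = 0.953982 m (along the plate) below the hinge at the top edge, so the moment about the hinge is M = F × 0.953982 = 236.657 × 0.953982 = 225.767 kN·m.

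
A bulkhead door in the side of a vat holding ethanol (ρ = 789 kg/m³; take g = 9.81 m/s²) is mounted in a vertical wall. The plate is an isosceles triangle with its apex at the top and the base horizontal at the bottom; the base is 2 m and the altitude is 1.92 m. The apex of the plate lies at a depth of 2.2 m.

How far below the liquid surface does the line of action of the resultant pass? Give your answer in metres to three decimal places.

γ = ρg = 789 × 9.81 / 1000 = 7.74009 kN/m³.
With the apex up, the centroid sits 2h/3 = 2 × 1.92/3 = 1.28 m below the apex, so the centroid depth is h_c = 2.2 + 1.28 = 3.48 m.
A = ½ × 2 × 1.92 = 1.92 m².
Resultant F = γ·h_c·A = 7.74009 × 3.48 × 1.92 = 51.7162 kN.
I_c = b·h³/36 = 2 × 1.92³/36 = 0.393216 m⁴.
Centre of pressure: y_p = y_c + I_c/(y_c·A) = 3.48 + 0.393216/(3.48 × 1.92) = 3.48 + 0.0588506 = 3.53885 m along the plane.

h_p = 3.539 m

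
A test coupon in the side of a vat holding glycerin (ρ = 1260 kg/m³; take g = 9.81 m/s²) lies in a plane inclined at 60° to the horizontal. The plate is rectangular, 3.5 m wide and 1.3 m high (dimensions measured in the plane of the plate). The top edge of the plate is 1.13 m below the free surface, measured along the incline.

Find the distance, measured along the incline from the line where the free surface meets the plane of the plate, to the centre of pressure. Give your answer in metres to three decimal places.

y_p = 1.859 m

γ = ρg = 1260 × 9.81 / 1000 = 12.3606 kN/m³.
Let θ = 60° be the plate's angle to the horizontal; measure y along the incline from where the plane meets the free surface. Vertical depth h = y·sinθ with sinθ = 0.866025.
The centroid lies 1.3/2 = 0.65 m below the top edge, so y_c = 1.13 + 0.65 = 1.78 m and h_c = 1.78 × 0.866025 = 1.54152 m.
A = 3.5 × 1.3 = 4.55 m².
Resultant F = γ·h_c·A = 12.3606 × 1.54152 × 4.55 = 86.6962 kN.
I_c = b·h³/12 = 3.5 × 1.3³/12 = 0.640792 m⁴.
Centre of pressure: y_p = y_c + I_c/(y_c·A) = 1.78 + 0.640792/(1.78 × 4.55) = 1.78 + 0.0791199 = 1.85912 m along the plane.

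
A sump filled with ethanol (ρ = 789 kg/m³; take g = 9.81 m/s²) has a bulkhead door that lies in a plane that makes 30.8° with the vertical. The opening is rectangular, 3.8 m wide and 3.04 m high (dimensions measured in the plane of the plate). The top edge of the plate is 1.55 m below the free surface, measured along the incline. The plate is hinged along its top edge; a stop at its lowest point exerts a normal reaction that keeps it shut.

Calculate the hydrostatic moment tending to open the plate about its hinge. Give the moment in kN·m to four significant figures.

M ≈ 417.5 kN·m

γ = ρg = 789 × 9.81 / 1000 = 7.74009 kN/m³.
The plate makes 30.8° with the vertical, i.e. θ = 90° − 30.8° = 59.2° to the horizontal. Measuring y along the incline from the free-surface line, vertical depth h = y·sinθ with sinθ = 0.858960.
The centroid lies 3.04/2 = 1.52 m below the top edge, so y_c = 1.55 + 1.52 = 3.07 m and h_c = 3.07 × 0.858960 = 2.63701 m.
A = 3.8 × 3.04 = 11.552 m².
Resultant F = γ·h_c·A = 7.74009 × 2.63701 × 11.552 = 235.784 kN.
I_c = b·h³/12 = 3.8 × 3.04³/12 = 8.89658 m⁴.
Centre of pressure: y_p = y_c + I_c/(y_c·A) = 3.07 + 8.89658/(3.07 × 11.552) = 3.07 + 0.250858 = 3.32086 m along the plane.
The resultant acts 1.52 + 0.250858 = 1.77086 m (along the plate) below the hinge at the top edge, so the moment about the hinge is M = F × 1.77086 = 235.784 × 1.77086 = 417.54 kN·m.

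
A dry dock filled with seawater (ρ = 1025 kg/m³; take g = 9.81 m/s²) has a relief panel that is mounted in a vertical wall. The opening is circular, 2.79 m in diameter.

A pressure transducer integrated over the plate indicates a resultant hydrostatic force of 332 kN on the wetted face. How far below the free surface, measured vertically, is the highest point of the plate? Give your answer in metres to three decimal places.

d_top ≈ 4.006 m

γ = ρg = 1025 × 9.81 / 1000 = 10.05525 kN/m³.
A = π(1.395)² = 6.11362 m².
From F = γ·h_c·A, the centroid depth is h_c = 332/(10.05525 × 6.11362) = 5.40066 m.
The centroid is at the centre, 1.395 m below the top of the plate, so the highest point sits at h_top = 5.40066 − 1.395 = 4.00566 m below the surface.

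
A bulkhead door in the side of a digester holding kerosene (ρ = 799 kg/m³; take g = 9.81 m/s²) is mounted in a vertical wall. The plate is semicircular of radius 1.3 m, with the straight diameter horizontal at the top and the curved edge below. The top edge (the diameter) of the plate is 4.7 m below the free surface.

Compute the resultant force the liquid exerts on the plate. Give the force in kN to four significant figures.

F ≈ 109.3 kN

γ = ρg = 799 × 9.81 / 1000 = 7.83819 kN/m³.
The centroid of a semicircle lies 4r/(3π) = 0.551737 m from the diameter, here below the top edge, so the centroid depth is h_c = 4.7 + 0.551737 = 5.25174 m.
A = πr²/2 = π × 1.3²/2 = 2.65465 m².
Resultant F = γ·h_c·A = 7.83819 × 5.25174 × 2.65465 = 109.276 kN.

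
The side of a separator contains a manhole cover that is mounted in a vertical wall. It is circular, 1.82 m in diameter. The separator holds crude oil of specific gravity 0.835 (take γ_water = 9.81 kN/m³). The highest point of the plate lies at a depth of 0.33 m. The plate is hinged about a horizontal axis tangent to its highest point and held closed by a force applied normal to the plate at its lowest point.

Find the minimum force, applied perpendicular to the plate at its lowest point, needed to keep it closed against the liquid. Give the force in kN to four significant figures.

P ≈ 15.64 kN

γ = 0.835 × 9.81 = 8.19135 kN/m³.
The centroid is at the centre, 0.91 m below the top of the plate, so the centroid depth is h_c = 0.33 + 0.91 = 1.24 m.
A = π(0.91)² = 2.60155 m².
Resultant F = γ·h_c·A = 8.19135 × 1.24 × 2.60155 = 26.4247 kN.
I_c = πr⁴/4 = π × 0.91⁴/4 = 0.538586 m⁴.
Centre of pressure: y_p = y_c + I_c/(y_c·A) = 1.24 + 0.538586/(1.24 × 2.60155) = 1.24 + 0.166956 = 1.40696 m along the plane.
The resultant acts 0.91 + 0.166956 = 1.07696 m (along the plate) below the hinge at the top edge, so the moment about the hinge is M = F × 1.07696 = 26.4247 × 1.07696 = 28.4583 kN·m.
A normal force at the bottom, 1.82 m from the hinge, must supply this moment: P = 28.4583/1.82 = 15.6364 kN.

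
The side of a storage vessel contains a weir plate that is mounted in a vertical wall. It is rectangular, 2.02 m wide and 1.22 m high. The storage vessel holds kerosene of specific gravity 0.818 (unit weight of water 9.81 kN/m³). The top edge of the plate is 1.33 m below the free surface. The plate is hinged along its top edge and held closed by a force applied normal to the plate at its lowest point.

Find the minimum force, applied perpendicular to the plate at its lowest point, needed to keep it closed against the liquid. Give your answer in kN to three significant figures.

γ = 0.818 × 9.81 = 8.02458 kN/m³.
The centroid lies 1.22/2 = 0.61 m below the top edge, so the centroid depth is h_c = 1.33 + 0.61 = 1.94 m.
A = 2.02 × 1.22 = 2.4644 m².
Resultant F = γ·h_c·A = 8.02458 × 1.94 × 2.4644 = 38.365 kN.
I_c = b·h³/12 = 2.02 × 1.22³/12 = 0.305668 m⁴.
Centre of pressure: y_p = y_c + I_c/(y_c·A) = 1.94 + 0.305668/(1.94 × 2.4644) = 1.94 + 0.0639348 = 2.00393 m along the plane.
The resultant acts 0.61 + 0.0639348 = 0.673935 m (along the plate) below the hinge at the top edge, so the moment about the hinge is M = F × 0.673935 = 38.365 × 0.673935 = 25.8555 kN·m.
A normal force at the bottom, 1.22 m from the hinge, must supply this moment: P = 25.8555/1.22 = 21.193 kN.

P ≈ 21.2 kN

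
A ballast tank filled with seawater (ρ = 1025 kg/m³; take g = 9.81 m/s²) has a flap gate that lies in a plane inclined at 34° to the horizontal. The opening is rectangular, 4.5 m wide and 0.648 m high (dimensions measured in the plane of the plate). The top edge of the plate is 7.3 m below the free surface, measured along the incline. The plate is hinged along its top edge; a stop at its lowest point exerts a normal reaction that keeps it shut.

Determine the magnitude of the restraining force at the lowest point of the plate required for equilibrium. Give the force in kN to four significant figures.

P ≈ 63.39 kN

γ = ρg = 1025 × 9.81 / 1000 = 10.05525 kN/m³.
Let θ = 34° be the plate's angle to the horizontal; measure y along the incline from where the plane meets the free surface. Vertical depth h = y·sinθ with sinθ = 0.559193.
The centroid lies 0.648/2 = 0.324 m below the top edge, so y_c = 7.3 + 0.324 = 7.624 m and h_c = 7.624 × 0.559193 = 4.26329 m.
A = 4.5 × 0.648 = 2.916 m².
Resultant F = γ·h_c·A = 10.05525 × 4.26329 × 2.916 = 125.004 kN.
I_c = b·h³/12 = 4.5 × 0.648³/12 = 0.102037 m⁴.
Centre of pressure: y_p = y_c + I_c/(y_c·A) = 7.624 + 0.102037/(7.624 × 2.916) = 7.624 + 0.00458973 = 7.62859 m along the plane.
The resultant acts 0.324 + 0.00458973 = 0.32859 m (along the plate) below the hinge at the top edge, so the moment about the hinge is M = F × 0.32859 = 125.004 × 0.32859 = 41.0751 kN·m.
A normal force at the bottom, 0.648 m from the hinge, must supply this moment: P = 41.0751/0.648 = 63.3875 kN.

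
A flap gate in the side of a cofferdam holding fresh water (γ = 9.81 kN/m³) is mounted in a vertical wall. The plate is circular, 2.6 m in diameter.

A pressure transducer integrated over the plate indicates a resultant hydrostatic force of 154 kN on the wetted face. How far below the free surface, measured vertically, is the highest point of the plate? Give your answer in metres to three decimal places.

d_top ≈ 1.657 m

γ = 9.81 kN/m³.
A = π(1.3)² = 5.30929 m².
From F = γ·h_c·A, the centroid depth is h_c = 154/(9.81 × 5.30929) = 2.95675 m.
The centroid is at the centre, 1.3 m below the top of the plate, so the highest point sits at h_top = 2.95675 − 1.3 = 1.65675 m below the surface.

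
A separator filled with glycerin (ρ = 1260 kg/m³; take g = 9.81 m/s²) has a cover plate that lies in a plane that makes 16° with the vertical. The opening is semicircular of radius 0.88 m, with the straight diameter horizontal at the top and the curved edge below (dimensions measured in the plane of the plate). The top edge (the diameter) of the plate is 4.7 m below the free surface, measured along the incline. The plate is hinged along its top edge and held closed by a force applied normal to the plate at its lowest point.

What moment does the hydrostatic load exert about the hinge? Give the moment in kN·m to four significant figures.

γ = ρg = 1260 × 9.81 / 1000 = 12.3606 kN/m³.
The plate makes 16° with the vertical, i.e. θ = 90° − 16° = 74° to the horizontal. Measuring y along the incline from the free-surface line, vertical depth h = y·sinθ with sinθ = 0.961262.
The centroid of a semicircle lies 4r/(3π) = 0.373484 m from the diameter, here below the top edge, so y_c = 4.7 + 0.373484 = 5.07348 m and h_c = 5.07348 × 0.961262 = 4.87694 m.
A = πr²/2 = π × 0.88²/2 = 1.21642 m².
Resultant F = γ·h_c·A = 12.3606 × 4.87694 × 1.21642 = 73.3281 kN.
I_c = (π/8 − 8/(9π))·r⁴ = 0.109757 × 0.88⁴ = 0.0658208 m⁴.
Centre of pressure: y_p = y_c + I_c/(y_c·A) = 5.07348 + 0.0658208/(5.07348 × 1.21642) = 5.07348 + 0.0106653 = 5.08415 m along the plane.
The resultant acts 0.373484 + 0.0106653 = 0.384149 m (along the plate) below the hinge at the top edge, so the moment about the hinge is M = F × 0.384149 = 73.3281 × 0.384149 = 28.1689 kN·m.

M ≈ 28.17 kN·m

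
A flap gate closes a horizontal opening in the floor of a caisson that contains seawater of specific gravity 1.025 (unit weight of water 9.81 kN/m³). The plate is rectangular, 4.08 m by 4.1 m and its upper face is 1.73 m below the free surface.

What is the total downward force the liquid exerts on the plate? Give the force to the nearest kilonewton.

γ = 1.025 × 9.81 = 10.05525 kN/m³.
The plate is horizontal, so pressure is uniform at p = γ·h = 10.05525 × 1.73 = 17.3956 kN/m².
A = 4.08 × 4.1 = 16.728 m².
F = p·A = 17.3956 × 16.728 = 290.994 kN.

F ≈ 291 kN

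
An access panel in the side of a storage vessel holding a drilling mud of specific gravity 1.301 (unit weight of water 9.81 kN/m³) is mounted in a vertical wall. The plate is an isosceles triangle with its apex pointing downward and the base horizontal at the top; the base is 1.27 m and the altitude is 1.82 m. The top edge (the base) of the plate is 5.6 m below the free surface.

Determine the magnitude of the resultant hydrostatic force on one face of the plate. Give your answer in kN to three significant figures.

γ = 1.301 × 9.81 = 12.76281 kN/m³.
With the apex down, the centroid sits h/3 = 1.82/3 = 0.606667 m below the base (the top edge), so the centroid depth is h_c = 5.6 + 0.606667 = 6.20667 m.
A = ½ × 1.27 × 1.82 = 1.1557 m².
Resultant F = γ·h_c·A = 12.76281 × 6.20667 × 1.1557 = 91.5483 kN.

F ≈ 91.5 kN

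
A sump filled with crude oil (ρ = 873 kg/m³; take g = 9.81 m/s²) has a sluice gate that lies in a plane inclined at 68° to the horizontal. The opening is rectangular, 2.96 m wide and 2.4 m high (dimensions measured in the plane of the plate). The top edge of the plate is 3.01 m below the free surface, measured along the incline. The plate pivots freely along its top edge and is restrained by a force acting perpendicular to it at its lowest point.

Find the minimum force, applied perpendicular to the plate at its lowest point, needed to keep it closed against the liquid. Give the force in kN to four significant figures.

γ = ρg = 873 × 9.81 / 1000 = 8.56413 kN/m³.
Let θ = 68° be the plate's angle to the horizontal; measure y along the incline from where the plane meets the free surface. Vertical depth h = y·sinθ with sinθ = 0.927184.
The centroid lies 2.4/2 = 1.2 m below the top edge, so y_c = 3.01 + 1.2 = 4.21 m and h_c = 4.21 × 0.927184 = 3.90344 m.
A = 2.96 × 2.4 = 7.104 m².
Resultant F = γ·h_c·A = 8.56413 × 3.90344 × 7.104 = 237.484 kN.
I_c = b·h³/12 = 2.96 × 2.4³/12 = 3.40992 m⁴.
Centre of pressure: y_p = y_c + I_c/(y_c·A) = 4.21 + 3.40992/(4.21 × 7.104) = 4.21 + 0.114014 = 4.32401 m along the plane.
The resultant acts 1.2 + 0.114014 = 1.31401 m (along the plate) below the hinge at the top edge, so the moment about the hinge is M = F × 1.31401 = 237.484 × 1.31401 = 312.056 kN·m.
A normal force at the bottom, 2.4 m from the hinge, must supply this moment: P = 312.056/2.4 = 130.023 kN.

P ≈ 130.0 kN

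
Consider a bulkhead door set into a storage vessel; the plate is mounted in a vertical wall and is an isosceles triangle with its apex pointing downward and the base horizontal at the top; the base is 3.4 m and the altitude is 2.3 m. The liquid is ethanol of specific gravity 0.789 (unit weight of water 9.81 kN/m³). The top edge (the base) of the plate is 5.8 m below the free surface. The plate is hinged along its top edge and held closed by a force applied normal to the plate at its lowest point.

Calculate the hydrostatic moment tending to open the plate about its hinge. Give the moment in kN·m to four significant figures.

γ = 0.789 × 9.81 = 7.74009 kN/m³.
With the apex down, the centroid sits h/3 = 2.3/3 = 0.766667 m below the base (the top edge), so the centroid depth is h_c = 5.8 + 0.766667 = 6.56667 m.
A = ½ × 3.4 × 2.3 = 3.91 m².
Resultant F = γ·h_c·A = 7.74009 × 6.56667 × 3.91 = 198.732 kN.
I_c = b·h³/36 = 3.4 × 2.3³/36 = 1.14911 m⁴.
Centre of pressure: y_p = y_c + I_c/(y_c·A) = 6.56667 + 1.14911/(6.56667 × 3.91) = 6.56667 + 0.0447548 = 6.61142 m along the plane.
The resultant acts 0.766667 + 0.0447548 = 0.811422 m (along the plate) below the hinge at the top edge, so the moment about the hinge is M = F × 0.811422 = 198.732 × 0.811422 = 161.256 kN·m.

M ≈ 161.3 kN·m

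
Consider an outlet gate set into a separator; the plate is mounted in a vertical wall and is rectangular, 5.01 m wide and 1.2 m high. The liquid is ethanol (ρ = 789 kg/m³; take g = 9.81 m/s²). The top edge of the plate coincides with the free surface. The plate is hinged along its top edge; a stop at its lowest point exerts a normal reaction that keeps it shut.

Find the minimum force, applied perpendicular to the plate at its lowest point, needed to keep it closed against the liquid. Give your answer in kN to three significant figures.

γ = ρg = 789 × 9.81 / 1000 = 7.74009 kN/m³.
The centroid lies 1.2/2 = 0.6 m below the top edge, so the centroid depth is h_c = 0.6 m.
A = 5.01 × 1.2 = 6.012 m².
Resultant F = γ·h_c·A = 7.74009 × 0.6 × 6.012 = 27.9201 kN.
I_c = b·h³/12 = 5.01 × 1.2³/12 = 0.72144 m⁴.
Centre of pressure: y_p = y_c + I_c/(y_c·A) = 0.6 + 0.72144/(0.6 × 6.012) = 0.6 + 0.2 = 0.8 m along the plane.
The resultant acts 0.6 + 0.2 = 0.8 m (along the plate) below the hinge at the top edge, so the moment about the hinge is M = F × 0.8 = 27.9201 × 0.8 = 22.3361 kN·m.
A normal force at the bottom, 1.2 m from the hinge, must supply this moment: P = 22.3361/1.2 = 18.6134 kN.

P ≈ 18.6 kN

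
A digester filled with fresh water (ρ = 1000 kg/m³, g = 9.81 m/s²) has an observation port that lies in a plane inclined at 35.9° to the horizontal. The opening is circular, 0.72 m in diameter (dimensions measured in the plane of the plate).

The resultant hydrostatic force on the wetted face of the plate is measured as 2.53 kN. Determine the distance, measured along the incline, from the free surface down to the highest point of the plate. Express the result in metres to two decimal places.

γ = ρg = 1000 × 9.81 = 9810 N/m³ = 9.81 kN/m³.
A = π(0.36)² = 0.40715 m².
From F = γ·h_c·A, the centroid depth is h_c = 2.53/(9.81 × 0.40715) = 0.633428 m.
Let θ = 35.9° be the plate's angle to the horizontal; measure y along the incline from where the plane meets the free surface. Vertical depth h = y·sinθ with sinθ = 0.586372.
Along the incline, y_c = h_c/sinθ = 0.633428/0.586372 = 1.08025 m.
The centroid is at the centre, 0.36 m below the top of the plate, so the highest point sits at y_top = 1.08025 − 0.36 = 0.72025 m along the incline.

y_top ≈ 0.72 m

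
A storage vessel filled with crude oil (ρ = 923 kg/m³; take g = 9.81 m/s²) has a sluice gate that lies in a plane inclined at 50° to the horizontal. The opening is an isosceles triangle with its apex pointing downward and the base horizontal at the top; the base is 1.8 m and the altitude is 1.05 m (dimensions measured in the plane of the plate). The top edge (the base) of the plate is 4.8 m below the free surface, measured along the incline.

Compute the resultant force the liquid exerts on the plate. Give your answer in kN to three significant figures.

F ≈ 33.8 kN

γ = ρg = 923 × 9.81 / 1000 = 9.05463 kN/m³.
Let θ = 50° be the plate's angle to the horizontal; measure y along the incline from where the plane meets the free surface. Vertical depth h = y·sinθ with sinθ = 0.766044.
With the apex down, the centroid sits h/3 = 1.05/3 = 0.35 m below the base (the top edge), so y_c = 4.8 + 0.35 = 5.15 m and h_c = 5.15 × 0.766044 = 3.94513 m.
A = ½ × 1.8 × 1.05 = 0.945 m².
Resultant F = γ·h_c·A = 9.05463 × 3.94513 × 0.945 = 33.757 kN.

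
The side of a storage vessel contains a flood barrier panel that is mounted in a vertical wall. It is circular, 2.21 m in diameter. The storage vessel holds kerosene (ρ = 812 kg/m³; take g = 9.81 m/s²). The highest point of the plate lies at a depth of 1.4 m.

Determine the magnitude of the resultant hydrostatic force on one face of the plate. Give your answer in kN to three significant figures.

F ≈ 76.5 kN

γ = ρg = 812 × 9.81 / 1000 = 7.96572 kN/m³.
The centroid is at the centre, 1.105 m below the top of the plate, so the centroid depth is h_c = 1.4 + 1.105 = 2.505 m.
A = π(1.105)² = 3.83596 m².
Resultant F = γ·h_c·A = 7.96572 × 2.505 × 3.83596 = 76.5432 kN.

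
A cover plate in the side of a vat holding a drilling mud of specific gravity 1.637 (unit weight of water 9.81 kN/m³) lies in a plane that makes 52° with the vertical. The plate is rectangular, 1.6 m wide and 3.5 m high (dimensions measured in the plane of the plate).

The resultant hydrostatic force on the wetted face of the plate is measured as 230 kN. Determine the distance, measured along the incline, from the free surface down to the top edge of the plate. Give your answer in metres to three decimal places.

γ = 1.637 × 9.81 = 16.05897 kN/m³.
A = 1.6 × 3.5 = 5.6 m².
From F = γ·h_c·A, the centroid depth is h_c = 230/(16.05897 × 5.6) = 2.55754 m.
The plate makes 52° with the vertical, i.e. θ = 90° − 52° = 38° to the horizontal. Measuring y along the incline from the free-surface line, vertical depth h = y·sinθ with sinθ = 0.615661.
Along the incline, y_c = h_c/sinθ = 2.55754/0.615661 = 4.15414 m.
The centroid lies 3.5/2 = 1.75 m below the top edge, so the top edge sits at y_top = 4.15414 − 1.75 = 2.40414 m along the incline.

y_top ≈ 2.404 m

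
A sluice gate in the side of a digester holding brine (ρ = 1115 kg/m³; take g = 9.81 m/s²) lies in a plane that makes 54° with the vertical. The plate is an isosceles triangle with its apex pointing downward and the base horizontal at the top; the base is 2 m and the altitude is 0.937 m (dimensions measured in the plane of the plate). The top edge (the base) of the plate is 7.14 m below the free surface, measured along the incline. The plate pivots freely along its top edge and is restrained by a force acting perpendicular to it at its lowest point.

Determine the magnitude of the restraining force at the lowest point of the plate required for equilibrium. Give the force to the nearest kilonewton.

P ≈ 15 kN

γ = ρg = 1115 × 9.81 / 1000 = 10.93815 kN/m³.
The plate makes 54° with the vertical, i.e. θ = 90° − 54° = 36° to the horizontal. Measuring y along the incline from the free-surface line, vertical depth h = y·sinθ with sinθ = 0.587785.
With the apex down, the centroid sits h/3 = 0.937/3 = 0.312333 m below the base (the top edge), so y_c = 7.14 + 0.312333 = 7.45233 m and h_c = 7.45233 × 0.587785 = 4.38037 m.
A = ½ × 2 × 0.937 = 0.937 m².
Resultant F = γ·h_c·A = 10.93815 × 4.38037 × 0.937 = 44.8946 kN.
I_c = b·h³/36 = 2 × 0.937³/36 = 0.0457032 m⁴.
Centre of pressure: y_p = y_c + I_c/(y_c·A) = 7.45233 + 0.0457032/(7.45233 × 0.937) = 7.45233 + 0.00654508 = 7.45888 m along the plane.
The resultant acts 0.312333 + 0.00654508 = 0.318878 m (along the plate) below the hinge at the top edge, so the moment about the hinge is M = F × 0.318878 = 44.8946 × 0.318878 = 14.3159 kN·m.
A normal force at the bottom, 0.937 m from the hinge, must supply this moment: P = 14.3159/0.937 = 15.2784 kN.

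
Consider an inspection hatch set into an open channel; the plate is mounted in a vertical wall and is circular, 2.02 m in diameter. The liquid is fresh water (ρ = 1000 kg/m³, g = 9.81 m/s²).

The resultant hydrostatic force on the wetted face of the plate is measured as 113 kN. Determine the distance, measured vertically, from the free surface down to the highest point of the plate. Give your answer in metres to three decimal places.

γ = ρg = 1000 × 9.81 = 9810 N/m³ = 9.81 kN/m³.
A = π(1.01)² = 3.20474 m².
From F = γ·h_c·A, the centroid depth is h_c = 113/(9.81 × 3.20474) = 3.59432 m.
The centroid is at the centre, 1.01 m below the top of the plate, so the highest point sits at h_top = 3.59432 − 1.01 = 2.58432 m below the surface.

d_top ≈ 2.584 m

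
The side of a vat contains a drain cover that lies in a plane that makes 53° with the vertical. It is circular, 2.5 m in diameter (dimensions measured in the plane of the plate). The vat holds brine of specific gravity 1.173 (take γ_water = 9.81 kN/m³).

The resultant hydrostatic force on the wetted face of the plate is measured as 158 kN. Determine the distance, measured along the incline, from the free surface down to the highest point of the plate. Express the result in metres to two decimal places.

γ = 1.173 × 9.81 = 11.50713 kN/m³.
A = π(1.25)² = 4.90874 m².
From F = γ·h_c·A, the centroid depth is h_c = 158/(11.50713 × 4.90874) = 2.79718 m.
The plate makes 53° with the vertical, i.e. θ = 90° − 53° = 37° to the horizontal. Measuring y along the incline from the free-surface line, vertical depth h = y·sinθ with sinθ = 0.601815.
Along the incline, y_c = h_c/sinθ = 2.79718/0.601815 = 4.64791 m.
The centroid is at the centre, 1.25 m below the top of the plate, so the highest point sits at y_top = 4.64791 − 1.25 = 3.39791 m along the incline.

y_top ≈ 3.40 m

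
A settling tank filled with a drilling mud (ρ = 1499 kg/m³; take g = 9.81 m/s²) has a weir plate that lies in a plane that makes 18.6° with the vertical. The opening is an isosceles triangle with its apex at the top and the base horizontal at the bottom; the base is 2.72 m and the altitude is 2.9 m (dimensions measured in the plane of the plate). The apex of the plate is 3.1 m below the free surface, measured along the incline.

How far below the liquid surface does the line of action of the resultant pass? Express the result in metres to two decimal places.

h_p = 4.86 m

γ = ρg = 1499 × 9.81 / 1000 = 14.70519 kN/m³.
The plate makes 18.6° with the vertical, i.e. θ = 90° − 18.6° = 71.4° to the horizontal. Measuring y along the incline from the free-surface line, vertical depth h = y·sinθ with sinθ = 0.947768.
With the apex up, the centroid sits 2h/3 = 2 × 2.9/3 = 1.93333 m below the apex, so y_c = 3.1 + 1.93333 = 5.03333 m and h_c = 5.03333 × 0.947768 = 4.77043 m.
A = ½ × 2.72 × 2.9 = 3.944 m².
Resultant F = γ·h_c·A = 14.70519 × 4.77043 × 3.944 = 276.672 kN.
I_c = b·h³/36 = 2.72 × 2.9³/36 = 1.84272 m⁴.
Centre of pressure: y_p = y_c + I_c/(y_c·A) = 5.03333 + 1.84272/(5.03333 × 3.944) = 5.03333 + 0.0928254 = 5.12616 m along the plane.
Vertically, h_p = y_p·sinθ = 5.12616 × 0.947768 = 4.85841 m.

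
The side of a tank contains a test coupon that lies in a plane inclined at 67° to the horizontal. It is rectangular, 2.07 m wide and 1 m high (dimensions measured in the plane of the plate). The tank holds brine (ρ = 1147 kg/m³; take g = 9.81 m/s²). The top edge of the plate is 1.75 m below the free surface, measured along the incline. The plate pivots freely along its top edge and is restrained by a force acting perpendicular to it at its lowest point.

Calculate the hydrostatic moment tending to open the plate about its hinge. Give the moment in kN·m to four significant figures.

M ≈ 25.91 kN·m

γ = ρg = 1147 × 9.81 / 1000 = 11.25207 kN/m³.
Let θ = 67° be the plate's angle to the horizontal; measure y along the incline from where the plane meets the free surface. Vertical depth h = y·sinθ with sinθ = 0.920505.
The centroid lies 1/2 = 0.5 m below the top edge, so y_c = 1.75 + 0.5 = 2.25 m and h_c = 2.25 × 0.920505 = 2.07114 m.
A = 2.07 × 1 = 2.07 m².
Resultant F = γ·h_c·A = 11.25207 × 2.07114 × 2.07 = 48.2405 kN.
I_c = b·h³/12 = 2.07 × 1³/12 = 0.1725 m⁴.
Centre of pressure: y_p = y_c + I_c/(y_c·A) = 2.25 + 0.1725/(2.25 × 2.07) = 2.25 + 0.037037 = 2.28704 m along the plane.
The resultant acts 0.5 + 0.037037 = 0.537037 m (along the plate) below the hinge at the top edge, so the moment about the hinge is M = F × 0.537037 = 48.2405 × 0.537037 = 25.9069 kN·m.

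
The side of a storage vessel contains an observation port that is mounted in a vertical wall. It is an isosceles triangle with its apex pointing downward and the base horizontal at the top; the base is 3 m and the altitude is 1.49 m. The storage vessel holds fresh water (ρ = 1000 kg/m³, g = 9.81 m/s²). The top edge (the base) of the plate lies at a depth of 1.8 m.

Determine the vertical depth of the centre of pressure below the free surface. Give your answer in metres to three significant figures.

h_p = 2.35 m

γ = ρg = 1000 × 9.81 = 9810 N/m³ = 9.81 kN/m³.
With the apex down, the centroid sits h/3 = 1.49/3 = 0.496667 m below the base (the top edge), so the centroid depth is h_c = 1.8 + 0.496667 = 2.29667 m.
A = ½ × 3 × 1.49 = 2.235 m².
Resultant F = γ·h_c·A = 9.81 × 2.29667 × 2.235 = 50.3553 kN.
I_c = b·h³/36 = 3 × 1.49³/36 = 0.275662 m⁴.
Centre of pressure: y_p = y_c + I_c/(y_c·A) = 2.29667 + 0.275662/(2.29667 × 2.235) = 2.29667 + 0.0537033 = 2.35037 m along the plane.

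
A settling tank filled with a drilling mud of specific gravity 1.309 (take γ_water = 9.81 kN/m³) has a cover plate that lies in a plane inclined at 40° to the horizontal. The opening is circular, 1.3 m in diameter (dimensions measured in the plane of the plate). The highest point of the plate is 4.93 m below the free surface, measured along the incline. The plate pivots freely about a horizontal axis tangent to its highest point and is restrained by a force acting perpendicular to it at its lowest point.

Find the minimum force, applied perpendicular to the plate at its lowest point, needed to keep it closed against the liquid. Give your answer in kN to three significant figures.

γ = 1.309 × 9.81 = 12.84129 kN/m³.
Let θ = 40° be the plate's angle to the horizontal; measure y along the incline from where the plane meets the free surface. Vertical depth h = y·sinθ with sinθ = 0.642788.
The centroid is at the centre, 0.65 m below the top of the plate, so y_c = 4.93 + 0.65 = 5.58 m and h_c = 5.58 × 0.642788 = 3.58676 m.
A = π(0.65)² = 1.32732 m².
Resultant F = γ·h_c·A = 12.84129 × 3.58676 × 1.32732 = 61.1345 kN.
I_c = πr⁴/4 = π × 0.65⁴/4 = 0.140198 m⁴.
Centre of pressure: y_p = y_c + I_c/(y_c·A) = 5.58 + 0.140198/(5.58 × 1.32732) = 5.58 + 0.0189292 = 5.59893 m along the plane.
The resultant acts 0.65 + 0.0189292 = 0.668929 m (along the plate) below the hinge at the top edge, so the moment about the hinge is M = F × 0.668929 = 61.1345 × 0.668929 = 40.8946 kN·m.
A normal force at the bottom, 1.3 m from the hinge, must supply this moment: P = 40.8946/1.3 = 31.4574 kN.

P ≈ 31.5 kN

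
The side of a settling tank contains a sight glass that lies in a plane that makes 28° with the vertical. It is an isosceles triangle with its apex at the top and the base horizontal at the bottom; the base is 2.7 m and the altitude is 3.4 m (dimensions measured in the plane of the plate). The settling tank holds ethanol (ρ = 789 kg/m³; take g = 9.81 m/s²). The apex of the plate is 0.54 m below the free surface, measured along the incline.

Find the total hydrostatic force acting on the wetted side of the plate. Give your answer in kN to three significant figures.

γ = ρg = 789 × 9.81 / 1000 = 7.74009 kN/m³.
The plate makes 28° with the vertical, i.e. θ = 90° − 28° = 62° to the horizontal. Measuring y along the incline from the free-surface line, vertical depth h = y·sinθ with sinθ = 0.882948.
With the apex up, the centroid sits 2h/3 = 2 × 3.4/3 = 2.26667 m below the apex, so y_c = 0.54 + 2.26667 = 2.80667 m and h_c = 2.80667 × 0.882948 = 2.47814 m.
A = ½ × 2.7 × 3.4 = 4.59 m².
Resultant F = γ·h_c·A = 7.74009 × 2.47814 × 4.59 = 88.0409 kN.

F ≈ 88.0 kN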